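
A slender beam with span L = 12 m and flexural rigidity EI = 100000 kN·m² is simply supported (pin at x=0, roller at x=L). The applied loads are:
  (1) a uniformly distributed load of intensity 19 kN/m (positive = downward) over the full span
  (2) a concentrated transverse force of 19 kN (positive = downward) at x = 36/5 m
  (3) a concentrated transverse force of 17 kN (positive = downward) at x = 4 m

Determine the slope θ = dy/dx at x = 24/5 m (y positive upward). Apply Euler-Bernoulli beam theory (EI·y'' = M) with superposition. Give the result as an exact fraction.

θ(24/5) = -17458/3515625 rad

Load 1 — uniform load w=19 kN/m over full span:
  θ_1 = -w(L³-6Lx²+4x³)/(24EI) = -19·(12³-6·12·(24/5)²+4·(24/5)³)/(24·100000) = -6327/1562500 rad
Load 2 — point force P=19 kN at a=36/5 m (b=L-a=24/5):
  θ_2 = -Pb(L²-b²-3x²)/(6LEI)  [x≤a] = -19·(24/5)·(12²-(24/5)²-3·(24/5)²)/(6·12·100000) = -513/781250 rad
Load 3 — point force P=17 kN at a=4 m (b=L-a=8):
  θ_3 = -Pa(2L²-6Lx+3x²+a²)/(6LEI)  [x>a] = -17·4·(2·12²-6·12·(24/5)+3·(24/5)²+4²)/(6·12·100000) = -731/2812500 rad
Superposition: θ = Σ θ_i = -17458/3515625 rad ≈ -0.004966 rad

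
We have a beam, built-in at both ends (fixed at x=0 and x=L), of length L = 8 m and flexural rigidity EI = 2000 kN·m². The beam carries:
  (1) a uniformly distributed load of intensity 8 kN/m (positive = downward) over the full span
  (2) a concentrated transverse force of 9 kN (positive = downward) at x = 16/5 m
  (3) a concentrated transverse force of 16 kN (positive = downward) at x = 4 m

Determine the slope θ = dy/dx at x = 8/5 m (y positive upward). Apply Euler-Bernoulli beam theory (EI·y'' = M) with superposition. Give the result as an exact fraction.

θ(8/5) = -11182/390625 rad

Load 1 — uniform load w=8 kN/m over full span:
  θ_1 = -wx(L-x)(L-2x)/(12EI) = -8·(8/5)·(8-(8/5))·(8-2·(8/5))/(12·2000) = -256/15625 rad
Load 2 — point force P=9 kN at a=16/5 m (b=L-a=24/5):
  θ_2 = -Pb²x(2aL-(3a+b)x)/(2L³EI)  [x≤a] = -9·(24/5)²·(8/5)·(2·(16/5)·8-(3·(16/5)+(24/5))·(8/5))/(2·8³·2000) = -1782/390625 rad
Load 3 — point force P=16 kN at a=4 m (b=L-a=4):
  θ_3 = -Pb²x(2aL-(3a+b)x)/(2L³EI)  [x≤a] = -16·4²·(8/5)·(2·4·8-(3·4+4)·(8/5))/(2·8³·2000) = -24/3125 rad
Superposition: θ = Σ θ_i = -11182/390625 rad ≈ -0.028626 rad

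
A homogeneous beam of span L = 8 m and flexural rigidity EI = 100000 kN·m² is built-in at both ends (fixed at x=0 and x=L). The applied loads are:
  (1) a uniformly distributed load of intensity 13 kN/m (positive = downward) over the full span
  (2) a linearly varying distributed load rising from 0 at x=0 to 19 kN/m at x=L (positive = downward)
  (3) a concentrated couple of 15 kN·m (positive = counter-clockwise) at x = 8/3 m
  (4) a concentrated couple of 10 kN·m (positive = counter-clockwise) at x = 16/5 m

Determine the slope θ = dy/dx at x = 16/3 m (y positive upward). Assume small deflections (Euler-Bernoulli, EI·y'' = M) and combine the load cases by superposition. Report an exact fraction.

θ(16/3) = 9497/15187500 rad

Load 1 — uniform load w=13 kN/m over full span:
  θ_1 = -wx(L-x)(L-2x)/(12EI) = -13·(16/3)·(8-(16/3))·(8-2·(16/3))/(12·100000) = 104/253125 rad
Load 2 — triangular load w₀=19 kN/m (0→w₀ over full span):
  θ_2 = -w₀(2x(L-x)(L-2x)(x+2L)+x²(L-x)²)/(120LEI) = -19·(2·(16/3)·(8-(16/3))·(8-2·(16/3))·((16/3)+2·8)+(16/3)²·(8-(16/3))²)/(120·8·100000) = 1064/3796875 rad
Load 3 — applied couple M₀=15 kN·m at a=8/3 m (b=L-a=16/3):
  θ_3 = (R_Ax²/2 - M_Ax - M₀(x-a))/EI  [x>a] with R_A=5/2, M_A=0 = ((5/2)·(16/3)²/2 - 0·(16/3) - 15·((16/3)-(8/3)))/100000 = -1/22500 rad
Load 4 — applied couple M₀=10 kN·m at a=16/5 m (b=L-a=24/5):
  θ_4 = (R_Ax²/2 - M_Ax - M₀(x-a))/EI  [x>a] with R_A=9/5, M_A=6/5 = ((9/5)·(16/3)²/2 - (6/5)·(16/3) - 10·((16/3)-(16/5)))/100000 = -1/46875 rad
Superposition: θ = Σ θ_i = 9497/15187500 rad ≈ 0.000625 rad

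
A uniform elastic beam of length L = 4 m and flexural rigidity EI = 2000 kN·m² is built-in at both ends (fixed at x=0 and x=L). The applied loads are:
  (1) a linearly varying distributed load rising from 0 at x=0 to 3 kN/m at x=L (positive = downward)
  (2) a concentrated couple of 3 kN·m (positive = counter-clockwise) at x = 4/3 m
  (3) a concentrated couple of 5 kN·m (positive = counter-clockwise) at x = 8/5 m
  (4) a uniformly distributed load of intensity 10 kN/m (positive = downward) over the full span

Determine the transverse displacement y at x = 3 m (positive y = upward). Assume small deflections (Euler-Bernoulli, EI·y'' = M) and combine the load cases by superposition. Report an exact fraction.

y(3) = -1697/960000 m

Load 1 — triangular load w₀=3 kN/m (0→w₀ over full span):
  y_1 = -w₀x²(L-x)²(x+2L)/(120LEI) = -3·3²·(4-3)²·(3+2·4)/(120·4·2000) = -99/320000 m
Load 2 — applied couple M₀=3 kN·m at a=4/3 m (b=L-a=8/3):
  y_2 = (R_Ax³/6 - M_Ax²/2 - M₀(x-a)²/2)/EI  [x>a] with R_A=1, M_A=0 = (1·3³/6 - 0·3²/2 - 3·(3-(4/3))²/2)/2000 = 1/6000 m
Load 3 — applied couple M₀=5 kN·m at a=8/5 m (b=L-a=12/5):
  y_3 = (R_Ax³/6 - M_Ax²/2 - M₀(x-a)²/2)/EI  [x>a] with R_A=9/5, M_A=3/5 = ((9/5)·3³/6 - (3/5)·3²/2 - 5·(3-(8/5))²/2)/2000 = 1/4000 m
Load 4 — uniform load w=10 kN/m over full span:
  y_4 = -wx²(L-x)²/(24EI) = -10·3²·(4-3)²/(24·2000) = -3/1600 m
Superposition: y = Σ y_i = -1697/960000 m ≈ -0.001768 m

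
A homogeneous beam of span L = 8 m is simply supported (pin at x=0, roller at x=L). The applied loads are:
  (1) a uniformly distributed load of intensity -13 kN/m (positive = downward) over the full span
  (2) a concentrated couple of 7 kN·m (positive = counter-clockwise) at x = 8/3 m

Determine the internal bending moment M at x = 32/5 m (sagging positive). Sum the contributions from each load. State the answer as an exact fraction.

Load 1 — uniform load w=-13 kN/m over full span:
  M_1 = wx(L-x)/2 = (-13)·(32/5)·(8-(32/5))/2 = -1664/25 kN·m
Load 2 — applied couple M₀=7 kN·m at a=8/3 m (b=L-a=16/3):
  M_2 = M₀x/L - M₀  [x>a] = 7·(32/5)/8 - 7 = -7/5 kN·m
Superposition: M = Σ M_i = -1699/25 kN·m ≈ -67.960000 kN·m

M(32/5) = -1699/25 kN·m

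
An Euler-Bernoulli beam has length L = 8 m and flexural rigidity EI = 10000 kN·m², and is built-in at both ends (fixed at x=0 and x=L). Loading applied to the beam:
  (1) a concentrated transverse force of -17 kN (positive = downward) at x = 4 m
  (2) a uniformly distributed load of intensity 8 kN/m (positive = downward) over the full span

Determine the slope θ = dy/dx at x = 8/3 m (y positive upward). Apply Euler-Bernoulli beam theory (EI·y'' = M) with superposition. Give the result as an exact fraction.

θ(8/3) = -103/101250 rad

Load 1 — point force P=-17 kN at a=4 m (b=L-a=4):
  θ_1 = -Pb²x(2aL-(3a+b)x)/(2L³EI)  [x≤a] = -(-17)·4²·(8/3)·(2·4·8-(3·4+4)·(8/3))/(2·8³·10000) = 17/11250 rad
Load 2 — uniform load w=8 kN/m over full span:
  θ_2 = -wx(L-x)(L-2x)/(12EI) = -8·(8/3)·(8-(8/3))·(8-2·(8/3))/(12·10000) = -128/50625 rad
Superposition: θ = Σ θ_i = -103/101250 rad ≈ -0.001017 rad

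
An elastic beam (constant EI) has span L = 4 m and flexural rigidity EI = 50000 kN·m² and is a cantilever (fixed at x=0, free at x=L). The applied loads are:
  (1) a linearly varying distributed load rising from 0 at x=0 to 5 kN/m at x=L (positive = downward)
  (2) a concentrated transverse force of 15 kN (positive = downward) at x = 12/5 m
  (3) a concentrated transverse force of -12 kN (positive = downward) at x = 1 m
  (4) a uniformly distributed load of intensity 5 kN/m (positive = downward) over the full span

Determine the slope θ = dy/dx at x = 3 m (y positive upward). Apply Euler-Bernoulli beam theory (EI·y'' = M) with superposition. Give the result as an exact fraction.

θ(3) = -20627/8000000 rad

Load 1 — triangular load w₀=5 kN/m (0→w₀ over full span):
  θ_1 = (w₀Lx²/4-w₀L²x/3-w₀x⁴/(24L))/EI = (5·4·3²/4-5·4²·3/3-5·3⁴/(24·4))/50000 = -251/320000 rad
Load 2 — point force P=15 kN at a=12/5 m (b=L-a=8/5):
  θ_2 = -Pa²/(2EI)  [x>a] = -15·(12/5)²/(2·50000) = -27/31250 rad
Load 3 — point force P=-12 kN at a=1 m (b=L-a=3):
  θ_3 = -Pa²/(2EI)  [x>a] = -(-12)·1²/(2·50000) = 3/25000 rad
Load 4 — uniform load w=5 kN/m over full span:
  θ_4 = -wx(x²-3Lx+3L²)/(6EI) = -5·3·(3²-3·4·3+3·4²)/(6·50000) = -21/20000 rad
Superposition: θ = Σ θ_i = -20627/8000000 rad ≈ -0.002578 rad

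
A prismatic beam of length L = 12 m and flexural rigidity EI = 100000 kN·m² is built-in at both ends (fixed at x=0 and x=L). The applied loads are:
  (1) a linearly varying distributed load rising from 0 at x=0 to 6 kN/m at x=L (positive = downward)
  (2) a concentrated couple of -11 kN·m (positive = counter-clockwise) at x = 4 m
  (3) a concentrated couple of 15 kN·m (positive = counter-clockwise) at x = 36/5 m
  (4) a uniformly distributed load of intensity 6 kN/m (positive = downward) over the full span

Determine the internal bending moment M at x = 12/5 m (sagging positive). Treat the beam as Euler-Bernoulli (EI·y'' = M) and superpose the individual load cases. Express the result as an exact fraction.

Load 1 — triangular load w₀=6 kN/m (0→w₀ over full span):
  M_1 = 3w₀Lx/20 - w₀L²/30 - w₀x³/(6L) = 3·6·12·(12/5)/20 - 6·12²/30 - 6·(12/5)³/(6·12) = -504/125 kN·m
Load 2 — applied couple M₀=-11 kN·m at a=4 m (b=L-a=8):
  M_2 = R_Ax - M_A  [x≤a] with R_A=-11/9, M_A=0 = (-11/9)·(12/5) - 0 = -44/15 kN·m
Load 3 — applied couple M₀=15 kN·m at a=36/5 m (b=L-a=24/5):
  M_3 = R_Ax - M_A  [x≤a] with R_A=9/5, M_A=24/5 = (9/5)·(12/5) - (24/5) = -12/25 kN·m
Load 4 — uniform load w=6 kN/m over full span:
  M_4 = wLx/2 - wL²/12 - wx²/2 = 6·12·(12/5)/2 - 6·12²/12 - 6·(12/5)²/2 = -72/25 kN·m
Superposition: M = Σ M_i = -3872/375 kN·m ≈ -10.325333 kN·m

M(12/5) = -3872/375 kN·m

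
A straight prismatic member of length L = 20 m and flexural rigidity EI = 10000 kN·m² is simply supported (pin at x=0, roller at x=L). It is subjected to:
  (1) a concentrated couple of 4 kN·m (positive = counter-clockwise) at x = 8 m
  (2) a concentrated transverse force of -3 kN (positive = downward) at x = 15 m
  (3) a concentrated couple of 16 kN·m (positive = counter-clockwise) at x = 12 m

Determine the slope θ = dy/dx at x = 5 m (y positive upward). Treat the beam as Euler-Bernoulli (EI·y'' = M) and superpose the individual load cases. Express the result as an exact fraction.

θ(5) = 7/3000 rad

Load 1 — applied couple M₀=4 kN·m at a=8 m (b=L-a=12):
  θ_1 = (M₀x²/(2L)+C₁)/EI  [x≤a] with C₁=M₀(3b²-L²)/(6L)=16/15 = (4·5²/(2·20)+(16/15))/10000 = 107/300000 rad
Load 2 — point force P=-3 kN at a=15 m (b=L-a=5):
  θ_2 = -Pb(L²-b²-3x²)/(6LEI)  [x≤a] = -(-3)·5·(20²-5²-3·5²)/(6·20·10000) = 3/800 rad
Load 3 — applied couple M₀=16 kN·m at a=12 m (b=L-a=8):
  θ_3 = (M₀x²/(2L)+C₁)/EI  [x≤a] with C₁=M₀(3b²-L²)/(6L)=-416/15 = (16·5²/(2·20)+(-416/15))/10000 = -133/75000 rad
Superposition: θ = Σ θ_i = 7/3000 rad ≈ 0.002333 rad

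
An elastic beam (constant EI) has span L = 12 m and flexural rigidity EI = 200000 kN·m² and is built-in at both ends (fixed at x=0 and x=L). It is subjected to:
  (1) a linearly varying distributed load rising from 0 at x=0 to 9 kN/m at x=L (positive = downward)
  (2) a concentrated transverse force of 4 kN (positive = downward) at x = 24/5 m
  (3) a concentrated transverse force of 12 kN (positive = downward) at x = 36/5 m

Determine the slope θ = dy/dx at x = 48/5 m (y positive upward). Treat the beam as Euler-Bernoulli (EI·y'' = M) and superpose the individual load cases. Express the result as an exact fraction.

Load 1 — triangular load w₀=9 kN/m (0→w₀ over full span):
  θ_1 = -w₀(2x(L-x)(L-2x)(x+2L)+x²(L-x)²)/(120LEI) = -9·(2·(48/5)·(12-(48/5))·(12-2·(48/5))·((48/5)+2·12)+(48/5)²·(12-(48/5))²)/(120·12·200000) = 648/1953125 rad
Load 2 — point force P=4 kN at a=24/5 m (b=L-a=36/5):
  θ_2 = Pa²(L-x)(2bL-(3b+a)(L-x))/(2L³EI)  [x>a] = 4·(24/5)²·(12-(48/5))·(2·(36/5)·12-(3·(36/5)+(24/5))·(12-(48/5)))/(2·12³·200000) = 342/9765625 rad
Load 3 — point force P=12 kN at a=36/5 m (b=L-a=24/5):
  θ_3 = Pa²(L-x)(2bL-(3b+a)(L-x))/(2L³EI)  [x>a] = 12·(36/5)²·(12-(48/5))·(2·(24/5)·12-(3·(24/5)+(36/5))·(12-(48/5)))/(2·12³·200000) = 2673/19531250 rad
Superposition: θ = Σ θ_i = 9837/19531250 rad ≈ 0.000504 rad

θ(48/5) = 9837/19531250 rad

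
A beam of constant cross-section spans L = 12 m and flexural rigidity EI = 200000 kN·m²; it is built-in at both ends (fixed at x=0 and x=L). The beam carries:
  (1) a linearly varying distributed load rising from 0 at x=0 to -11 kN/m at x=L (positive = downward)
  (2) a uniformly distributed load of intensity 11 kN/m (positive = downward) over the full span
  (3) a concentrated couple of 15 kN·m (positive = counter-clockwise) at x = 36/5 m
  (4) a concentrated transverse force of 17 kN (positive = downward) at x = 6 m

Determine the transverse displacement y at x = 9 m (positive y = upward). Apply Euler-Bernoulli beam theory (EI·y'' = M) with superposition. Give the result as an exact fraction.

y(9) = -36297/32000000 m

Load 1 — triangular load w₀=-11 kN/m (0→w₀ over full span):
  y_1 = -w₀x²(L-x)²(x+2L)/(120LEI) = -(-11)·9²·(12-9)²·(9+2·12)/(120·12·200000) = 29403/32000000 m
Load 2 — uniform load w=11 kN/m over full span:
  y_2 = -wx²(L-x)²/(24EI) = -11·9²·(12-9)²/(24·200000) = -2673/1600000 m
Load 3 — applied couple M₀=15 kN·m at a=36/5 m (b=L-a=24/5):
  y_3 = (R_Ax³/6 - M_Ax²/2 - M₀(x-a)²/2)/EI  [x>a] with R_A=9/5, M_A=24/5 = ((9/5)·9³/6 - (24/5)·9²/2 - 15·(9-(36/5))²/2)/200000 = 0 m
Load 4 — point force P=17 kN at a=6 m (b=L-a=6):
  y_4 = -Pa²(L-x)²(3bL-(3b+a)(L-x))/(6L³EI)  [x>a] = -17·6²·(12-9)²·(3·6·12-(3·6+6)·(12-9))/(6·12³·200000) = -153/400000 m
Superposition: y = Σ y_i = -36297/32000000 m ≈ -0.001134 m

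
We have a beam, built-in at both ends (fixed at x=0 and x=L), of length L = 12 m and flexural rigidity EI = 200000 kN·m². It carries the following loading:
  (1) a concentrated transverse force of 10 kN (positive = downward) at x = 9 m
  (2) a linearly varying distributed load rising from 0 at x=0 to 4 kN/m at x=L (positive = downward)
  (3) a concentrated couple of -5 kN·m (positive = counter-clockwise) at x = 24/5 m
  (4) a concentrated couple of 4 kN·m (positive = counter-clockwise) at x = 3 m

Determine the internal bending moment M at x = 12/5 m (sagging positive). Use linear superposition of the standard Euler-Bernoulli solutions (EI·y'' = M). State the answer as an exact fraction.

M(12/5) = -3753/1000 kN·m

Load 1 — point force P=10 kN at a=9 m (b=L-a=3):
  M_1 = Pb²(3a+b)x/L³ - Pab²/L²  [x≤a] = 10·3²·(3·9+3)·(12/5)/12³ - 10·9·3²/12² = -15/8 kN·m
Load 2 — triangular load w₀=4 kN/m (0→w₀ over full span):
  M_2 = 3w₀Lx/20 - w₀L²/30 - w₀x³/(6L) = 3·4·12·(12/5)/20 - 4·12²/30 - 4·(12/5)³/(6·12) = -336/125 kN·m
Load 3 — applied couple M₀=-5 kN·m at a=24/5 m (b=L-a=36/5):
  M_3 = R_Ax - M_A  [x≤a] with R_A=-3/5, M_A=-3/5 = (-3/5)·(12/5) - (-3/5) = -21/25 kN·m
Load 4 — applied couple M₀=4 kN·m at a=3 m (b=L-a=9):
  M_4 = R_Ax - M_A  [x≤a] with R_A=3/8, M_A=-3/4 = (3/8)·(12/5) - (-3/4) = 33/20 kN·m
Superposition: M = Σ M_i = -3753/1000 kN·m ≈ -3.753000 kN·m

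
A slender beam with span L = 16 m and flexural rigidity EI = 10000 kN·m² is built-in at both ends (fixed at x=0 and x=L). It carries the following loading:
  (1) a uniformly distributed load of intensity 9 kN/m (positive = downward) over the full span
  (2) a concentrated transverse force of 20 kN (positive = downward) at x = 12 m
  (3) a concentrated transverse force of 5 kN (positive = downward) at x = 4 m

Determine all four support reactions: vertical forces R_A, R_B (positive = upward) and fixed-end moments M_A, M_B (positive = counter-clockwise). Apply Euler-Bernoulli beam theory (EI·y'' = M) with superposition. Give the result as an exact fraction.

Load 1 — uniform load w=9 kN/m over full span:
  R_A = wL/2 = 9·16/2 = 72 kN
  M_A = wL²/12 = 9·16²/12 = 192 kN·m
  R_B = wL/2 = 9·16/2 = 72 kN
  M_B = -wL²/12 = -9·16²/12 = -192 kN·m
Load 2 — point force P=20 kN at a=12 m (b=L-a=4):
  R_A = Pb²(3a+b)/L³ = 20·4²·(3·12+4)/16³ = 25/8 kN
  M_A = Pab²/L² = 20·12·4²/16² = 15 kN·m
  R_B = Pa²(a+3b)/L³ = 20·12²·(12+3·4)/16³ = 135/8 kN
  M_B = -Pa²b/L² = -20·12²·4/16² = -45 kN·m
Load 3 — point force P=5 kN at a=4 m (b=L-a=12):
  R_A = Pb²(3a+b)/L³ = 5·12²·(3·4+12)/16³ = 135/32 kN
  M_A = Pab²/L² = 5·4·12²/16² = 45/4 kN·m
  R_B = Pa²(a+3b)/L³ = 5·4²·(4+3·12)/16³ = 25/32 kN
  M_B = -Pa²b/L² = -5·4²·12/16² = -15/4 kN·m
Superposition: R_A = 2539/32 kN, M_A = 873/4 kN·m, R_B = 2869/32 kN, M_B = -963/4 kN·m

R_A = 2539/32 kN, M_A = 873/4 kN·m, R_B = 2869/32 kN, M_B = -963/4 kN·m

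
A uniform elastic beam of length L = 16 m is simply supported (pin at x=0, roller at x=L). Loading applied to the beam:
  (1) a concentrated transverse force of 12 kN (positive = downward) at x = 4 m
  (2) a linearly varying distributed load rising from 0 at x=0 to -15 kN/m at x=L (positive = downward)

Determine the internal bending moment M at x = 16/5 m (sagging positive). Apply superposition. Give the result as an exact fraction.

M(16/5) = -2352/25 kN·m

Load 1 — point force P=12 kN at a=4 m (b=L-a=12):
  M_1 = Pbx/L  [x≤a] = 12·12·(16/5)/16 = 144/5 kN·m
Load 2 — triangular load w₀=-15 kN/m (0→w₀ over full span):
  M_2 = w₀Lx/6 - w₀x³/(6L) = (-15)·16·(16/5)/6 - (-15)·(16/5)³/(6·16) = -3072/25 kN·m
Superposition: M = Σ M_i = -2352/25 kN·m ≈ -94.080000 kN·m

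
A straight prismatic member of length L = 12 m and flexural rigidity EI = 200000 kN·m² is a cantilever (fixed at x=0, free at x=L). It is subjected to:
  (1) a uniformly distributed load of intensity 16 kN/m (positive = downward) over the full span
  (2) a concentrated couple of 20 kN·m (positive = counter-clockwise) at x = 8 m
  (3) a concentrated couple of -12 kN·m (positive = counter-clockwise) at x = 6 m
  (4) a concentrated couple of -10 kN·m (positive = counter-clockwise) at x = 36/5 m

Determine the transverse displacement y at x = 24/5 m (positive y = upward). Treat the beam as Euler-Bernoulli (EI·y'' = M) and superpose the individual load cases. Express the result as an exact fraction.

Load 1 — uniform load w=16 kN/m over full span:
  y_1 = -wx²(x²-4Lx+6L²)/(24EI) = -16·(24/5)²·((24/5)²-4·12·(24/5)+6·12²)/(24·200000) = -98496/1953125 m
Load 2 — applied couple M₀=20 kN·m at a=8 m (b=L-a=4):
  y_2 = M₀x²/(2EI)  [x≤a] = 20·(24/5)²/(2·200000) = 18/15625 m
Load 3 — applied couple M₀=-12 kN·m at a=6 m (b=L-a=6):
  y_3 = M₀x²/(2EI)  [x≤a] = (-12)·(24/5)²/(2·200000) = -54/78125 m
Load 4 — applied couple M₀=-10 kN·m at a=36/5 m (b=L-a=24/5):
  y_4 = M₀x²/(2EI)  [x≤a] = (-10)·(24/5)²/(2·200000) = -9/15625 m
Superposition: y = Σ y_i = -98721/1953125 m ≈ -0.050545 m

y(24/5) = -98721/1953125 m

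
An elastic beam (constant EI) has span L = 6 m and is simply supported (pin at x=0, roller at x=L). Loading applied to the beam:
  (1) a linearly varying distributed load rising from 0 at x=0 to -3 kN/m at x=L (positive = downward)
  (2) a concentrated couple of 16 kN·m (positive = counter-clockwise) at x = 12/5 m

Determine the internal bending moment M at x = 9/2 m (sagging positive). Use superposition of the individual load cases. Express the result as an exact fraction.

Load 1 — triangular load w₀=-3 kN/m (0→w₀ over full span):
  M_1 = w₀Lx/6 - w₀x³/(6L) = (-3)·6·(9/2)/6 - (-3)·(9/2)³/(6·6) = -189/32 kN·m
Load 2 — applied couple M₀=16 kN·m at a=12/5 m (b=L-a=18/5):
  M_2 = M₀x/L - M₀  [x>a] = 16·(9/2)/6 - 16 = -4 kN·m
Superposition: M = Σ M_i = -317/32 kN·m ≈ -9.906250 kN·m

M(9/2) = -317/32 kN·m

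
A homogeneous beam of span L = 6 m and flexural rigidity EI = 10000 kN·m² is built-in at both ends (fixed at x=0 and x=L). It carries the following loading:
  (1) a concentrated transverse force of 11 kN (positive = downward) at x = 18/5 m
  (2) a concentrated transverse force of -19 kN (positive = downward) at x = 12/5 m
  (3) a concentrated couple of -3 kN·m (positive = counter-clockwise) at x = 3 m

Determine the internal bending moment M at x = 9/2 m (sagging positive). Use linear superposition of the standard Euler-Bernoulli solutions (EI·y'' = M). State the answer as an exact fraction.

Load 1 — point force P=11 kN at a=18/5 m (b=L-a=12/5):
  M_1 = Pa²(a+3b)(L-x)/L³ - Pa²b/L²  [x>a] = 11·(18/5)²·((18/5)+3·(12/5))·(6-(9/2))/6³ - 11·(18/5)²·(12/5)/6² = 297/250 kN·m
Load 2 — point force P=-19 kN at a=12/5 m (b=L-a=18/5):
  M_2 = Pa²(a+3b)(L-x)/L³ - Pa²b/L²  [x>a] = (-19)·(12/5)²·((12/5)+3·(18/5))·(6-(9/2))/6³ - (-19)·(12/5)²·(18/5)/6² = 114/125 kN·m
Load 3 — applied couple M₀=-3 kN·m at a=3 m (b=L-a=3):
  M_3 = R_Ax - M_A - M₀  [x>a] with R_A=-3/4, M_A=-3/4 = (-3/4)·(9/2) - (-3/4) - (-3) = 3/8 kN·m
Superposition: M = Σ M_i = 99/40 kN·m ≈ 2.475000 kN·m

M(9/2) = 99/40 kN·m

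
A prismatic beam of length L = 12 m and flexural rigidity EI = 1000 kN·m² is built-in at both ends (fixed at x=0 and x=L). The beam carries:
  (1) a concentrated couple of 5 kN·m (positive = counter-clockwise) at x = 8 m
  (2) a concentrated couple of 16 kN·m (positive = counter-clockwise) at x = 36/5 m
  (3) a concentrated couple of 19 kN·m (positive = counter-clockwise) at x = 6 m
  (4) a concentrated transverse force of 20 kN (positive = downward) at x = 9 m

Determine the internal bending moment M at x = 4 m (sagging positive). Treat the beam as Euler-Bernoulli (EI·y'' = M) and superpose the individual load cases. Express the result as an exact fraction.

Load 1 — applied couple M₀=5 kN·m at a=8 m (b=L-a=4):
  M_1 = R_Ax - M_A  [x≤a] with R_A=5/9, M_A=5/3 = (5/9)·4 - (5/3) = 5/9 kN·m
Load 2 — applied couple M₀=16 kN·m at a=36/5 m (b=L-a=24/5):
  M_2 = R_Ax - M_A  [x≤a] with R_A=48/25, M_A=128/25 = (48/25)·4 - (128/25) = 64/25 kN·m
Load 3 — applied couple M₀=19 kN·m at a=6 m (b=L-a=6):
  M_3 = R_Ax - M_A  [x≤a] with R_A=19/8, M_A=19/4 = (19/8)·4 - (19/4) = 19/4 kN·m
Load 4 — point force P=20 kN at a=9 m (b=L-a=3):
  M_4 = Pb²(3a+b)x/L³ - Pab²/L²  [x≤a] = 20·3²·(3·9+3)·4/12³ - 20·9·3²/12² = 5/4 kN·m
Superposition: M = Σ M_i = 2051/225 kN·m ≈ 9.115556 kN·m

M(4) = 2051/225 kN·m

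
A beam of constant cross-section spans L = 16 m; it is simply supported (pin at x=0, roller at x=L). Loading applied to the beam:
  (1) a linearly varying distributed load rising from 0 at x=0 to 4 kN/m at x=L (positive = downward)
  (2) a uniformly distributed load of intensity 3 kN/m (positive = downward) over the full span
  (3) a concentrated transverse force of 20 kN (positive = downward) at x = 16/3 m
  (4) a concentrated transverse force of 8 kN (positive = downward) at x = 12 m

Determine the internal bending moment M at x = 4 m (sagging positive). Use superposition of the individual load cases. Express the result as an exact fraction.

M(4) = 520/3 kN·m

Load 1 — triangular load w₀=4 kN/m (0→w₀ over full span):
  M_1 = w₀Lx/6 - w₀x³/(6L) = 4·16·4/6 - 4·4³/(6·16) = 40 kN·m
Load 2 — uniform load w=3 kN/m over full span:
  M_2 = wx(L-x)/2 = 3·4·(16-4)/2 = 72 kN·m
Load 3 — point force P=20 kN at a=16/3 m (b=L-a=32/3):
  M_3 = Pbx/L  [x≤a] = 20·(32/3)·4/16 = 160/3 kN·m
Load 4 — point force P=8 kN at a=12 m (b=L-a=4):
  M_4 = Pbx/L  [x≤a] = 8·4·4/16 = 8 kN·m
Superposition: M = Σ M_i = 520/3 kN·m ≈ 173.333333 kN·m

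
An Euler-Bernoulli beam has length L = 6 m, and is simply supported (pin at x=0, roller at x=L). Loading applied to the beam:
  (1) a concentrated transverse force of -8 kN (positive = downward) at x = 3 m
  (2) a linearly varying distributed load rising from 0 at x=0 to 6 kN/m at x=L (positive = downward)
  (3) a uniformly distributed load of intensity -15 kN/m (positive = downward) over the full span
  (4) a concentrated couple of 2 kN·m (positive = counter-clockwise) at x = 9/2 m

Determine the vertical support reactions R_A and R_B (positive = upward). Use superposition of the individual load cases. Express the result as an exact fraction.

Load 1 — point force P=-8 kN at a=3 m (b=L-a=3):
  R_A = Pb/L = (-8)·3/6 = -4 kN
  R_B = Pa/L = (-8)·3/6 = -4 kN
Load 2 — triangular load w₀=6 kN/m (0→w₀ over full span):
  R_A = w₀L/6 = 6·6/6 = 6 kN
  R_B = w₀L/3 = 6·6/3 = 12 kN
Load 3 — uniform load w=-15 kN/m over full span:
  R_A = wL/2 = (-15)·6/2 = -45 kN
  R_B = wL/2 = (-15)·6/2 = -45 kN
Load 4 — applied couple M₀=2 kN·m at a=9/2 m (b=L-a=3/2):
  R_A = M₀/L = 2/6 = 1/3 kN
  R_B = -M₀/L = -2/6 = -1/3 kN
Superposition: R_A = -128/3 kN, R_B = -112/3 kN

R_A = -128/3 kN, R_B = -112/3 kN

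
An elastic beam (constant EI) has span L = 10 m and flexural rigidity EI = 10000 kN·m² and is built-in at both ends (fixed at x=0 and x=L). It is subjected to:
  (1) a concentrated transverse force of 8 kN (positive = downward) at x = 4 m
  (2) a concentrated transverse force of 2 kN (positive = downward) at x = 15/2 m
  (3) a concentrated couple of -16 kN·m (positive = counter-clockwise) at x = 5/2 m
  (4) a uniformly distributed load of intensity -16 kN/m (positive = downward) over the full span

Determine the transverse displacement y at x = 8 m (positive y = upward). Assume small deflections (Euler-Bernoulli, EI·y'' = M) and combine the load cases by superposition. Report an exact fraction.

Load 1 — point force P=8 kN at a=4 m (b=L-a=6):
  y_1 = -Pa²(L-x)²(3bL-(3b+a)(L-x))/(6L³EI)  [x>a] = -8·4²·(10-8)²·(3·6·10-(3·6+4)·(10-8))/(6·10³·10000) = -272/234375 m
Load 2 — point force P=2 kN at a=15/2 m (b=L-a=5/2):
  y_2 = -Pa²(L-x)²(3bL-(3b+a)(L-x))/(6L³EI)  [x>a] = -2·(15/2)²·(10-8)²·(3·(5/2)·10-(3·(5/2)+(15/2))·(10-8))/(6·10³·10000) = -27/80000 m
Load 3 — applied couple M₀=-16 kN·m at a=5/2 m (b=L-a=15/2):
  y_3 = (R_Ax³/6 - M_Ax²/2 - M₀(x-a)²/2)/EI  [x>a] with R_A=-9/5, M_A=3 = ((-9/5)·8³/6 - 3·8²/2 - (-16)·(8-(5/2))²/2)/10000 = -19/25000 m
Load 4 — uniform load w=-16 kN/m over full span:
  y_4 = -wx²(L-x)²/(24EI) = -(-16)·8²·(10-8)²/(24·10000) = 32/1875 m
Superposition: y = Σ y_i = 444259/30000000 m ≈ 0.014809 m

y(8) = 444259/30000000 m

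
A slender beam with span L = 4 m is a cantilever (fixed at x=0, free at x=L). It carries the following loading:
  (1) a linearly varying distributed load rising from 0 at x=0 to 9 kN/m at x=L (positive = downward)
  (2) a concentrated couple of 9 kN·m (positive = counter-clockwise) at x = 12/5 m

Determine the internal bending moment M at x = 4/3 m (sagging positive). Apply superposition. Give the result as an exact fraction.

M(4/3) = -143/9 kN·m

Load 1 — triangular load w₀=9 kN/m (0→w₀ over full span):
  M_1 = w₀Lx/2 - w₀L²/3 - w₀x³/(6L) = 9·4·(4/3)/2 - 9·4²/3 - 9·(4/3)³/(6·4) = -224/9 kN·m
Load 2 — applied couple M₀=9 kN·m at a=12/5 m (b=L-a=8/5):
  M_2 = M₀  [x≤a] = 9 = 9 kN·m
Superposition: M = Σ M_i = -143/9 kN·m ≈ -15.888889 kN·m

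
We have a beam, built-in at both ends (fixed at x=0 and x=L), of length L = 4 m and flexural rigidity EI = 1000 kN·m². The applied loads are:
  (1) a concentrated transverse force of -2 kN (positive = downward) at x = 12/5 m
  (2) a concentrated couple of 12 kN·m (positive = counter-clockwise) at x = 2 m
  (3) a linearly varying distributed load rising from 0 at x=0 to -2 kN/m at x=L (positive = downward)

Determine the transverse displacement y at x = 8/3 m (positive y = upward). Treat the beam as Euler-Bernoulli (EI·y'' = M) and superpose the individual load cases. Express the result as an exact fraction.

y(8/3) = 22357/11390625 m

Load 1 — point force P=-2 kN at a=12/5 m (b=L-a=8/5):
  y_1 = -Pa²(L-x)²(3bL-(3b+a)(L-x))/(6L³EI)  [x>a] = -(-2)·(12/5)²·(4-(8/3))²·(3·(8/5)·4-(3·(8/5)+(12/5))·(4-(8/3)))/(6·4³·1000) = 8/15625 m
Load 2 — applied couple M₀=12 kN·m at a=2 m (b=L-a=2):
  y_2 = (R_Ax³/6 - M_Ax²/2 - M₀(x-a)²/2)/EI  [x>a] with R_A=9/2, M_A=3 = ((9/2)·(8/3)³/6 - 3·(8/3)²/2 - 12·((8/3)-2)²/2)/1000 = 1/1125 m
Load 3 — triangular load w₀=-2 kN/m (0→w₀ over full span):
  y_3 = -w₀x²(L-x)²(x+2L)/(120LEI) = -(-2)·(8/3)²·(4-(8/3))²·((8/3)+2·4)/(120·4·1000) = 256/455625 m
Superposition: y = Σ y_i = 22357/11390625 m ≈ 0.001963 m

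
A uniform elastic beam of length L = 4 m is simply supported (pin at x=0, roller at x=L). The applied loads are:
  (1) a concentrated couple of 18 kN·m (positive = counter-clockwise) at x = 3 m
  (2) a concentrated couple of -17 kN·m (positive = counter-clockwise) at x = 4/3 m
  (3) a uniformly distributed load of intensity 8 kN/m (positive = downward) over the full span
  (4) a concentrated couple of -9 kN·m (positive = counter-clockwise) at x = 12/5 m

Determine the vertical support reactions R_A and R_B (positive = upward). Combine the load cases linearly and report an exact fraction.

R_A = 14 kN, R_B = 18 kN

Load 1 — applied couple M₀=18 kN·m at a=3 m (b=L-a=1):
  R_A = M₀/L = 18/4 = 9/2 kN
  R_B = -M₀/L = -18/4 = -9/2 kN
Load 2 — applied couple M₀=-17 kN·m at a=4/3 m (b=L-a=8/3):
  R_A = M₀/L = (-17)/4 = -17/4 kN
  R_B = -M₀/L = -(-17)/4 = 17/4 kN
Load 3 — uniform load w=8 kN/m over full span:
  R_A = wL/2 = 8·4/2 = 16 kN
  R_B = wL/2 = 8·4/2 = 16 kN
Load 4 — applied couple M₀=-9 kN·m at a=12/5 m (b=L-a=8/5):
  R_A = M₀/L = (-9)/4 = -9/4 kN
  R_B = -M₀/L = -(-9)/4 = 9/4 kN
Superposition: R_A = 14 kN, R_B = 18 kN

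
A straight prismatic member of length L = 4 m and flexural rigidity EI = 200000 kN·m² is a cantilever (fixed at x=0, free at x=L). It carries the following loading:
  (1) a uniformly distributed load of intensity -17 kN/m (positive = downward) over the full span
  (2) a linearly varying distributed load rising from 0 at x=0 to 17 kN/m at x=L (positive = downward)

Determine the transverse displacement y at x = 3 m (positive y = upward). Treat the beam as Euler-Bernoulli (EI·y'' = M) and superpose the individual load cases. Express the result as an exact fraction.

y(3) = 15963/32000000 m

Load 1 — uniform load w=-17 kN/m over full span:
  y_1 = -wx²(x²-4Lx+6L²)/(24EI) = -(-17)·3²·(3²-4·4·3+6·4²)/(24·200000) = 2907/1600000 m
Load 2 — triangular load w₀=17 kN/m (0→w₀ over full span):
  y_2 = (w₀Lx³/12-w₀L²x²/6-w₀x⁵/(120L))/EI = (17·4·3³/12-17·4²·3²/6-17·3⁵/(120·4))/200000 = -42177/32000000 m
Superposition: y = Σ y_i = 15963/32000000 m ≈ 0.000499 m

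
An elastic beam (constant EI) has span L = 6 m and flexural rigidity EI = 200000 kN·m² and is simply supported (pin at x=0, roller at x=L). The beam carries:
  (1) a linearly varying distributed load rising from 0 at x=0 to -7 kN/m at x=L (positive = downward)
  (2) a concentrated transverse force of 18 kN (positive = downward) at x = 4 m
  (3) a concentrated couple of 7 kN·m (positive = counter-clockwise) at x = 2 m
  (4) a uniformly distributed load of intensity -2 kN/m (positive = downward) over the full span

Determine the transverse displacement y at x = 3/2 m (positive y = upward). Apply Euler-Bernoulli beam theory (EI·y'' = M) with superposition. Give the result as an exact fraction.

Load 1 — triangular load w₀=-7 kN/m (0→w₀ over full span):
  y_1 = -w₀x(7L⁴-10L²x²+3x⁴)/(360LEI) = -(-7)·(3/2)·(7·6⁴-10·6²·(3/2)²+3·(3/2)⁴)/(360·6·200000) = 20601/102400000 m
Load 2 — point force P=18 kN at a=4 m (b=L-a=2):
  y_2 = -Pbx(L²-b²-x²)/(6LEI)  [x≤a] = -18·2·(3/2)·(6²-2²-(3/2)²)/(6·6·200000) = -357/1600000 m
Load 3 — applied couple M₀=7 kN·m at a=2 m (b=L-a=4):
  y_3 = (M₀x³/(6L)+C₁x)/EI  [x≤a] with C₁=M₀(3b²-L²)/(6L)=7/3 = (7·(3/2)³/(6·6)+(7/3)·(3/2))/200000 = 133/6400000 m
Load 4 — uniform load w=-2 kN/m over full span:
  y_4 = -wx(L³-2Lx²+x³)/(24EI) = -(-2)·(3/2)·(6³-2·6·(3/2)²+(3/2)³)/(24·200000) = 1539/12800000 m
Superposition: y = Σ y_i = 12193/102400000 m ≈ 0.000119 m

y(3/2) = 12193/102400000 m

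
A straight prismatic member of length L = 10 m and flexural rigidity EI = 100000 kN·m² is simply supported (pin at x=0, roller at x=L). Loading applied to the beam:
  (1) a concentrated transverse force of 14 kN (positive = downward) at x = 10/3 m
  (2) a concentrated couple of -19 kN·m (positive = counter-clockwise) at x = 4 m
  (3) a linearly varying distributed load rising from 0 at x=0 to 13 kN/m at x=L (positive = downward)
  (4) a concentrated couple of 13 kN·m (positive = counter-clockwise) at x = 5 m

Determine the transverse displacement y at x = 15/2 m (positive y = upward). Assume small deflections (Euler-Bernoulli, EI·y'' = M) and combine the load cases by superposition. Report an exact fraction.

y(15/2) = -33850489/4147200000 m

Load 1 — point force P=14 kN at a=10/3 m (b=L-a=20/3):
  y_1 = -Pa(L-x)(2Lx-a²-x²)/(6LEI)  [x>a] = -14·(10/3)·(10-(15/2))·(2·10·(15/2)-(10/3)²-(15/2)²)/(6·10·100000) = -833/518400 m
Load 2 — applied couple M₀=-19 kN·m at a=4 m (b=L-a=6):
  y_2 = (M₀x³/(6L)-M₀(x-a)²/2+C₁x)/EI  [x>a] with C₁=M₀(3b²-L²)/(6L)=-38/15 = ((-19)·(15/2)³/(6·10)-(-19)·((15/2)-4)²/2+(-38/15)·(15/2))/100000 = -1159/3200000 m
Load 3 — triangular load w₀=13 kN/m (0→w₀ over full span):
  y_3 = -w₀x(7L⁴-10L²x²+3x⁴)/(360LEI) = -13·(15/2)·(7·10⁴-10·10²·(15/2)²+3·(15/2)⁴)/(360·10·100000) = -1547/245760 m
Load 4 — applied couple M₀=13 kN·m at a=5 m (b=L-a=5):
  y_4 = (M₀x³/(6L)-M₀(x-a)²/2+C₁x)/EI  [x>a] with C₁=M₀(3b²-L²)/(6L)=-65/12 = (13·(15/2)³/(6·10)-13·((15/2)-5)²/2+(-65/12)·(15/2))/100000 = 13/128000 m
Superposition: y = Σ y_i = -33850489/4147200000 m ≈ -0.008162 m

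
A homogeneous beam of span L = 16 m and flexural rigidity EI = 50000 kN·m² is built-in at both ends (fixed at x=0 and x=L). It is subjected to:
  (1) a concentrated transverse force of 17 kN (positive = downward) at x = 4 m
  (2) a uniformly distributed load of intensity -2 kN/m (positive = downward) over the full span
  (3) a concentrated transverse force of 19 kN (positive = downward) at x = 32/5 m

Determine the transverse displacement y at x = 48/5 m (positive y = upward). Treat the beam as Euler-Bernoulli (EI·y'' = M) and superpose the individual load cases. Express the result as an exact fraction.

y(48/5) = -132792/48828125 m

Load 1 — point force P=17 kN at a=4 m (b=L-a=12):
  y_1 = -Pa²(L-x)²(3bL-(3b+a)(L-x))/(6L³EI)  [x>a] = -17·4²·(16-(48/5))²·(3·12·16-(3·12+4)·(16-(48/5)))/(6·16³·50000) = -136/46875 m
Load 2 — uniform load w=-2 kN/m over full span:
  y_2 = -wx²(L-x)²/(24EI) = -(-2)·(48/5)²·(16-(48/5))²/(24·50000) = 12288/1953125 m
Load 3 — point force P=19 kN at a=32/5 m (b=L-a=48/5):
  y_3 = -Pa²(L-x)²(3bL-(3b+a)(L-x))/(6L³EI)  [x>a] = -19·(32/5)²·(16-(48/5))²·(3·(48/5)·16-(3·(48/5)+(32/5))·(16-(48/5)))/(6·16³·50000) = -894976/146484375 m
Superposition: y = Σ y_i = -132792/48828125 m ≈ -0.002720 m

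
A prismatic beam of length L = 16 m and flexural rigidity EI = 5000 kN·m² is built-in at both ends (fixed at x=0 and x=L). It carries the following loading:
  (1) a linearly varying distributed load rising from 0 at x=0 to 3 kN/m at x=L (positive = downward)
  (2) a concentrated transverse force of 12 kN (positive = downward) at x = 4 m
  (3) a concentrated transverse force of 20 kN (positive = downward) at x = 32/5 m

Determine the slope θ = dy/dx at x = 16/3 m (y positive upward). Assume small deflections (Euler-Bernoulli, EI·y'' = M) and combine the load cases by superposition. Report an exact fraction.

Load 1 — triangular load w₀=3 kN/m (0→w₀ over full span):
  θ_1 = -w₀(2x(L-x)(L-2x)(x+2L)+x²(L-x)²)/(120LEI) = -3·(2·(16/3)·(16-(16/3))·(16-2·(16/3))·((16/3)+2·16)+(16/3)²·(16-(16/3))²)/(120·16·5000) = -2048/253125 rad
Load 2 — point force P=12 kN at a=4 m (b=L-a=12):
  θ_2 = Pa²(L-x)(2bL-(3b+a)(L-x))/(2L³EI)  [x>a] = 12·4²·(16-(16/3))·(2·12·16-(3·12+4)·(16-(16/3)))/(2·16³·5000) = -4/1875 rad
Load 3 — point force P=20 kN at a=32/5 m (b=L-a=48/5):
  θ_3 = -Pb²x(2aL-(3a+b)x)/(2L³EI)  [x≤a] = -20·(48/5)²·(16/3)·(2·(32/5)·16-(3·(32/5)+(48/5))·(16/3))/(2·16³·5000) = -192/15625 rad
Superposition: θ = Σ θ_i = -28492/1265625 rad ≈ -0.022512 rad

θ(16/3) = -28492/1265625 rad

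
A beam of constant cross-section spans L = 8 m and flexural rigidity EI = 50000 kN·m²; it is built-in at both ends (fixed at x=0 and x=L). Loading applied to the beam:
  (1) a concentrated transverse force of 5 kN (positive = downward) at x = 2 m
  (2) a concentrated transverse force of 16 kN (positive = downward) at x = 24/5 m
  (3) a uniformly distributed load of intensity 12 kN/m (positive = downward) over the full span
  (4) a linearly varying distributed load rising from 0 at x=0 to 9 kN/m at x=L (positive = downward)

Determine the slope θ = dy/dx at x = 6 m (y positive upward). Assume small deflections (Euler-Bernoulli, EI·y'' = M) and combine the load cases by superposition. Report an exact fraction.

Load 1 — point force P=5 kN at a=2 m (b=L-a=6):
  θ_1 = Pa²(L-x)(2bL-(3b+a)(L-x))/(2L³EI)  [x>a] = 5·2²·(8-6)·(2·6·8-(3·6+2)·(8-6))/(2·8³·50000) = 7/160000 rad
Load 2 — point force P=16 kN at a=24/5 m (b=L-a=16/5):
  θ_2 = Pa²(L-x)(2bL-(3b+a)(L-x))/(2L³EI)  [x>a] = 16·(24/5)²·(8-6)·(2·(16/5)·8-(3·(16/5)+(24/5))·(8-6))/(2·8³·50000) = 126/390625 rad
Load 3 — uniform load w=12 kN/m over full span:
  θ_3 = -wx(L-x)(L-2x)/(12EI) = -12·6·(8-6)·(8-2·6)/(12·50000) = 3/3125 rad
Load 4 — triangular load w₀=9 kN/m (0→w₀ over full span):
  θ_4 = -w₀(2x(L-x)(L-2x)(x+2L)+x²(L-x)²)/(120LEI) = -9·(2·6·(8-6)·(8-2·6)·(6+2·8)+6²·(8-6)²)/(120·8·50000) = 369/1000000 rad
Superposition: θ = Σ θ_i = 169531/100000000 rad ≈ 0.001695 rad

θ(6) = 169531/100000000 rad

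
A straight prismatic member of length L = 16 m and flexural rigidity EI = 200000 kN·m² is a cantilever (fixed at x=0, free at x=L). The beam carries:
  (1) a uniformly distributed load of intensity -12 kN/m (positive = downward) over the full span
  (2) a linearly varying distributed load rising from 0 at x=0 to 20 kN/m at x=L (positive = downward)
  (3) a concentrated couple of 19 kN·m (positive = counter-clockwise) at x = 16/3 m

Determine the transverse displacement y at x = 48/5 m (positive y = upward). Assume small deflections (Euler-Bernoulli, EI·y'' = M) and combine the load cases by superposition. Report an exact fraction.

Load 1 — uniform load w=-12 kN/m over full span:
  y_1 = -wx²(x²-4Lx+6L²)/(24EI) = -(-12)·(48/5)²·((48/5)²-4·16·(48/5)+6·16²)/(24·200000) = 456192/1953125 m
Load 2 — triangular load w₀=20 kN/m (0→w₀ over full span):
  y_2 = (w₀Lx³/12-w₀L²x²/6-w₀x⁵/(120L))/EI = (20·16·(48/5)³/12-20·16²·(48/5)²/6-20·(48/5)⁵/(120·16))/200000 = -2729472/9765625 m
Load 3 — applied couple M₀=19 kN·m at a=16/3 m (b=L-a=32/3):
  y_3 = M₀a(2x-a)/(2EI)  [x>a] = 19·(16/3)·(2·(48/5)-(16/3))/(2·200000) = 494/140625 m
Superposition: y = Σ y_i = -3727858/87890625 m ≈ -0.042415 m

y(48/5) = -3727858/87890625 m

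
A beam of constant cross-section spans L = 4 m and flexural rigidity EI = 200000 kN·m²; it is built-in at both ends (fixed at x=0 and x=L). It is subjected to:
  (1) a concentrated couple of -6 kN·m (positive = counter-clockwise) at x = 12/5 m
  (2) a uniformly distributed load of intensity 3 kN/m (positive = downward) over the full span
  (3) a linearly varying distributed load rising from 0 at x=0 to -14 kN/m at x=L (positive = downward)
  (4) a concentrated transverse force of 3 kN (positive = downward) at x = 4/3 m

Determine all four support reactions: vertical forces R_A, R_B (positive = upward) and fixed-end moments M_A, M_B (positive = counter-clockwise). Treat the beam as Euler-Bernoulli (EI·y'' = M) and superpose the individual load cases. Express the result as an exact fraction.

Load 1 — applied couple M₀=-6 kN·m at a=12/5 m (b=L-a=8/5):
  R_A = 6M₀ab/L³ = 6·(-6)·(12/5)·(8/5)/4³ = -54/25 kN
  M_A = M₀b(2a-b)/L² = (-6)·(8/5)·(2·(12/5)-(8/5))/4² = -48/25 kN·m
  R_B = -6M₀ab/L³ = -6·(-6)·(12/5)·(8/5)/4³ = 54/25 kN
  M_B = M₀a(2b-a)/L² = (-6)·(12/5)·(2·(8/5)-(12/5))/4² = -18/25 kN·m
Load 2 — uniform load w=3 kN/m over full span:
  R_A = wL/2 = 3·4/2 = 6 kN
  M_A = wL²/12 = 3·4²/12 = 4 kN·m
  R_B = wL/2 = 3·4/2 = 6 kN
  M_B = -wL²/12 = -3·4²/12 = -4 kN·m
Load 3 — triangular load w₀=-14 kN/m (0→w₀ over full span):
  R_A = 3w₀L/20 = 3·(-14)·4/20 = -42/5 kN
  M_A = w₀L²/30 = (-14)·4²/30 = -112/15 kN·m
  R_B = 7w₀L/20 = 7·(-14)·4/20 = -98/5 kN
  M_B = -w₀L²/20 = -(-14)·4²/20 = 56/5 kN·m
Load 4 — point force P=3 kN at a=4/3 m (b=L-a=8/3):
  R_A = Pb²(3a+b)/L³ = 3·(8/3)²·(3·(4/3)+(8/3))/4³ = 20/9 kN
  M_A = Pab²/L² = 3·(4/3)·(8/3)²/4² = 16/9 kN·m
  R_B = Pa²(a+3b)/L³ = 3·(4/3)²·((4/3)+3·(8/3))/4³ = 7/9 kN
  M_B = -Pa²b/L² = -3·(4/3)²·(8/3)/4² = -8/9 kN·m
Superposition: R_A = -526/225 kN, M_A = -812/225 kN·m, R_B = -2399/225 kN, M_B = 1258/225 kN·m

R_A = -526/225 kN, M_A = -812/225 kN·m, R_B = -2399/225 kN, M_B = 1258/225 kN·m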